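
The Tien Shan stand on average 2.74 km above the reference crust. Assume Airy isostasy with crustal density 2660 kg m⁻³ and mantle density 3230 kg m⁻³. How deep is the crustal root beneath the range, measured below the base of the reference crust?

Isostatic balance requires: the weight of the topography is balanced by the buoyancy of the root, ρ_c h = (ρ_m − ρ_c) r.
r = h · ρ_c / (ρ_m − ρ_c) = 2.74 km × 2660 / (3230 − 2660) = 12.8 km.

12.8 km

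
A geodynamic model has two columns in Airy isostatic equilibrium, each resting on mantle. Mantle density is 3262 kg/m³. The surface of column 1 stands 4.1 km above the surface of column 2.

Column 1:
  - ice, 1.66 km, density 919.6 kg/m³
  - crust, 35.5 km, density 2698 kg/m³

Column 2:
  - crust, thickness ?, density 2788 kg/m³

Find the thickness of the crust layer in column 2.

22.2 km

Take the compensation level at the base of the deeper column (depth z_c below the surface of column 1) and equate Σ ρ_i t_i down to z_c; mantle fills any gap and the z_c terms cancel.
Column 1: 1.66×919.6 + 35.5×2698 + (z_c − 37.16)×3262
Column 2: 4.1×0 + x×2788 + (z_c − 4.1 − 0 − x)×3262
The z_c×3262 term appears on both sides and cancels. Collect the known terms of each column as K = Σ(ρt)_known − 3262 × (depth of known layers): K_1 = 97305.536 − 3262×37.16 = −23910.384; K_2 = 0 − 3262×(4.1 + 0) = −13374.2.
Balance: K_1 = K_2 − x×(3262 − 2788), so x = (K_2 − K_1)/(3262 − 2788) = 10536.2/474 = 22.2 km.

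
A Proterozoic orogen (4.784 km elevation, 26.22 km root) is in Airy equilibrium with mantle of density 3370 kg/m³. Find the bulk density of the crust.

ρ_c h = (ρ_m − ρ_c) r → ρ_c (h + r) = ρ_m r → ρ_c = ρ_m r / (h + r).
ρ_c = 3370 × 26.22 km / (4.784 km + 26.22 km) = 2850 kg/m³.

2850 kg/m³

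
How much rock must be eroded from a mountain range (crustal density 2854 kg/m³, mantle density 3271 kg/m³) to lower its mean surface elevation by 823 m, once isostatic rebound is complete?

6460 m

Net drop Δ = e − u = e − e ρ_c/ρ_m = e (ρ_m − ρ_c)/ρ_m.
e = Δ ρ_m/(ρ_m − ρ_c) = 823 m × 3271/417 = 6460 m.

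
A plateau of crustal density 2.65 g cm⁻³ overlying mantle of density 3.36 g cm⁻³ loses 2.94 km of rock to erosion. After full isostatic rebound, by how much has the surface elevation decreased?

Rebound u = e ρ_c/ρ_m = 2.94 km × 2.65/3.36 = 2.319 km.
Net surface drop = e − u = 2.94 km − 2.319 km = e (ρ_m − ρ_c)/ρ_m = 0.621 km.

0.621 km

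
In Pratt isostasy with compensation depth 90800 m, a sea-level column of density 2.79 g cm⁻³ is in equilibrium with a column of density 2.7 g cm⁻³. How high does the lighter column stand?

ρ_ref D = ρ (D + h) → h = D (ρ_ref − ρ)/ρ.
h = 90800 m × (2.79 − 2.7)/2.7 = 3030 m.

3030 m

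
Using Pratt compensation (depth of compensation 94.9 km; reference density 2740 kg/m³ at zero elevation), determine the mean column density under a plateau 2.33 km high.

2670 kg/m³

Pratt balance: ρ_ref D = ρ (D + h).
ρ = ρ_ref D/(D + h) = 2740 × 94.9 km/(94.9 km + 2.33 km) = 2670 kg/m³.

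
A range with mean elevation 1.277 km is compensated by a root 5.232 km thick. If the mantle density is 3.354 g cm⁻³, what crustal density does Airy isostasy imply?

2.7 g cm⁻³

ρ_c h = (ρ_m − ρ_c) r → ρ_c (h + r) = ρ_m r → ρ_c = ρ_m r / (h + r).
ρ_c = 3.354 × 5.232 km / (1.277 km + 5.232 km) = 2.7 g cm⁻³.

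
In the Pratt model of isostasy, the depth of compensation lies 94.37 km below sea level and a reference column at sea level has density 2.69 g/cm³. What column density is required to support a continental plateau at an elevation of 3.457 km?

Pratt balance: ρ_ref D = ρ (D + h).
ρ = ρ_ref D/(D + h) = 2.69 × 94.37 km/(94.37 km + 3.457 km) = 2.59 g/cm³.

2.59 g/cm³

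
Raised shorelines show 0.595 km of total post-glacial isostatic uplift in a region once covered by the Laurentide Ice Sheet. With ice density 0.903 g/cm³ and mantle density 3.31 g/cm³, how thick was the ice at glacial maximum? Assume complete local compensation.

u = t ρ_ice/ρ_m → t = u ρ_m/ρ_ice = 0.595 km × 3.31/0.903 = 2.18 km.

2.18 km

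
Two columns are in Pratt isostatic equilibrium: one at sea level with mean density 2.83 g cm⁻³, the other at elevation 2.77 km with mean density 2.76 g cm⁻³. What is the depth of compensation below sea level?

109 km

ρ_ref D = ρ (D + h) → D (ρ_ref − ρ) = ρ h.
D = ρ h/(ρ_ref − ρ) = 2.76 × 2.77 km/(2.83 − 2.76) = 109 km.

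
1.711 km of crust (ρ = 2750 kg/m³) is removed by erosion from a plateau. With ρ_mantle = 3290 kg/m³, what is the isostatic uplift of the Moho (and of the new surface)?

1.43 km

Unloading: uplift u = e ρ_c/ρ_m = 1.711 km × 2750/3290 = 1.43 km.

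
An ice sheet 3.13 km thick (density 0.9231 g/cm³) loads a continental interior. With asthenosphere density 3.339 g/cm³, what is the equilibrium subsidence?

0.865 km

Equating mass per unit area of the two columns: the ice load ρ_ice t is balanced by mantle displaced below, ρ_m s.
s = t ρ_ice / ρ_m = 3.13 km × 0.9231/3.339 = 0.865 km.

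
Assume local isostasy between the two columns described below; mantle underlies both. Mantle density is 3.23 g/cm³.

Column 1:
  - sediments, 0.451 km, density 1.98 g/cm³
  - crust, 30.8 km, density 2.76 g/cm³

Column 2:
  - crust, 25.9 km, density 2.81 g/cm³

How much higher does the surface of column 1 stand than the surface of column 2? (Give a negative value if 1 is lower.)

1.29 km

For any compensation level in the mantle, the mantle terms cancel and isostasy reduces to e = (Σt_1 − Σt_2) − (Σ(ρt)_1 − Σ(ρt)_2) / ρ_m.
Σt_1 = 31.251 km; Σt_2 = 25.9 km; Σ(ρt)_1 = 85.90098; Σ(ρt)_2 = 72.779 (in km·g/cm³).
e = (31.251 − 25.9) − (85.90098 − 72.779) / 3.23 = 1.29 km.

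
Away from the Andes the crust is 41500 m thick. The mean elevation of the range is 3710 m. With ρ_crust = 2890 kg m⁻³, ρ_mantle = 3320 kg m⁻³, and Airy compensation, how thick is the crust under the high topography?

70100 m

Root depth r = h ρ_c / (ρ_m − ρ_c) = 3710 m × 2890 / 430 = 24930 m.
Total thickness = T + h + r = 41500 m + 3710 m + 24930 m = 70100 m.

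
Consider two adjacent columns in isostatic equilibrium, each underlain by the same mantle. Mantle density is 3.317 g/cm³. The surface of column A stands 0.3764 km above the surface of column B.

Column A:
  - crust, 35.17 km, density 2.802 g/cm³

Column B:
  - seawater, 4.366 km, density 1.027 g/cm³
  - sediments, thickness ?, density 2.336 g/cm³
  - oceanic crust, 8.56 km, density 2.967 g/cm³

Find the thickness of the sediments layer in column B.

3.94 km

Take the compensation level at the base of the deeper column (depth z_c below the surface of column A) and equate Σ ρ_i t_i down to z_c; mantle fills any gap and the z_c terms cancel.
Column A: 35.17×2.802 + (z_c − 35.17)×3.317
Column B: 0.3764×0 + 4.366×1.027 + x×2.336 + 8.56×2.967 + (z_c − 0.3764 − 12.926 − x)×3.317
The z_c×3.317 term appears on both sides and cancels. Collect the known terms of each column as K = Σ(ρt)_known − 3.317 × (depth of known layers): K_A = 98.54634 − 3.317×35.17 = −18.11255; K_B = 29.881402 − 3.317×(0.3764 + 12.926) = −14.2426588.
Balance: K_A = K_B − x×(3.317 − 2.336), so x = (K_B − K_A)/(3.317 − 2.336) = 3.86989/0.981 = 3.94 km.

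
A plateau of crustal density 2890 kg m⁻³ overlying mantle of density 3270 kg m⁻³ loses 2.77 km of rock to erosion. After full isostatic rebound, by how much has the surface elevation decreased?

Rebound u = e ρ_c/ρ_m = 2.77 km × 2890/3270 = 2.448 km.
Net surface drop = e − u = 2.77 km − 2.448 km = e (ρ_m − ρ_c)/ρ_m = 0.322 km.

0.322 km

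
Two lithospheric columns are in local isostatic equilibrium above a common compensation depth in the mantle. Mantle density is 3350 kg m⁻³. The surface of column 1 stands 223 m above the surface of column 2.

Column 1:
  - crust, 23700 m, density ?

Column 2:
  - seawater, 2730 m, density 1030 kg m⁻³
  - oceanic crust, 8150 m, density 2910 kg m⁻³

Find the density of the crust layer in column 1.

2900 kg m⁻³

Take the compensation level at the base of the deeper column (depth z_c below the surface of column 1) and equate Σ ρ_i t_i down to z_c; mantle fills any gap and the z_c terms cancel.
Column 1: 23700×ρ + (z_c − 23700)×3350
Column 2: 223×0 + 2730×1030 + 8150×2910 + (z_c − 223 − 10880)×3350
The z_c×3350 term appears on both sides and cancels. Collect the known terms of each column as K = Σ(ρt)_known − 3350 × (depth of known layers): K_1 = 0 − 3350×23700 = −79395000; K_2 = 26528400 − 3350×(223 + 10880) = −10666650.
Balance: K_1 + 23700×ρ = K_2, so ρ = (K_2 − K_1)/23700 = 68728400/23700 = 2900 kg m⁻³.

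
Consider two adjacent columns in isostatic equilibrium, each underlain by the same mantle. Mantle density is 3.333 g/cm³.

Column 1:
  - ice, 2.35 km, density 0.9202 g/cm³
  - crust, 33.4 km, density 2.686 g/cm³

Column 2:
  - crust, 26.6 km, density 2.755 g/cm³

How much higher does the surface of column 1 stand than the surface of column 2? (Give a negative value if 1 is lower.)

3.57 km

For any compensation level in the mantle, the mantle terms cancel and isostasy reduces to e = (Σt_1 − Σt_2) − (Σ(ρt)_1 − Σ(ρt)_2) / ρ_m.
Σt_1 = 35.75 km; Σt_2 = 26.6 km; Σ(ρt)_1 = 91.87487; Σ(ρt)_2 = 73.283 (in km·g/cm³).
e = (35.75 − 26.6) − (91.87487 − 73.283) / 3.333 = 3.57 km.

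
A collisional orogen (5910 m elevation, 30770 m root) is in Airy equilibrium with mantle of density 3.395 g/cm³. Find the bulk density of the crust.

2.85 g/cm³

ρ_c h = (ρ_m − ρ_c) r → ρ_c (h + r) = ρ_m r → ρ_c = ρ_m r / (h + r).
ρ_c = 3.395 × 30770 m / (5910 m + 30770 m) = 2.85 g/cm³.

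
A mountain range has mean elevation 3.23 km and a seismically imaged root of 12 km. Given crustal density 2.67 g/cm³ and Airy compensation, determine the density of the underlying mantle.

Airy balance: ρ_c h = (ρ_m − ρ_c) r → ρ_m = ρ_c (1 + h/r).
ρ_m = 2.67 × (1 + 3.23 km/12 km) = 3.39 g/cm³.

3.39 g/cm³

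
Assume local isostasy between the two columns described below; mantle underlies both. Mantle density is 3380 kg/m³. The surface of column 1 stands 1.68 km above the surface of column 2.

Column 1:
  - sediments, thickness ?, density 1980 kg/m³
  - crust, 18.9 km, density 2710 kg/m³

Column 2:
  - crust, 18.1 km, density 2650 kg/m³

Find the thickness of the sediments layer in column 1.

Take the compensation level at the base of the deeper column (depth z_c below the surface of column 1) and equate Σ ρ_i t_i down to z_c; mantle fills any gap and the z_c terms cancel.
Column 1: x×1980 + 18.9×2710 + (z_c − 18.9 − x)×3380
Column 2: 1.68×0 + 18.1×2650 + (z_c − 1.68 − 18.1)×3380
The z_c×3380 term appears on both sides and cancels. Collect the known terms of each column as K = Σ(ρt)_known − 3380 × (depth of known layers): K_1 = 51219 − 3380×18.9 = −12663; K_2 = 47965 − 3380×(1.68 + 18.1) = −18891.4.
Balance: K_1 − x×(3380 − 1980) = K_2, so x = (K_1 − K_2)/(3380 − 1980) = 6228.4/1400 = 4.45 km.

4.45 km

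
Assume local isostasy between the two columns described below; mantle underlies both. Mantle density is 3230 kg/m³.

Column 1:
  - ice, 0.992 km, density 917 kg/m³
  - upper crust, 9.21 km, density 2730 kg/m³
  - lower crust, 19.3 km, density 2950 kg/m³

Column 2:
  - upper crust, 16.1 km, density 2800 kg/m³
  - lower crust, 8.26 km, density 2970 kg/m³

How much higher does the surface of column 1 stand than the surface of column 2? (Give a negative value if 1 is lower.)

For any compensation level in the mantle, the mantle terms cancel and isostasy reduces to e = (Σt_1 − Σt_2) − (Σ(ρt)_1 − Σ(ρt)_2) / ρ_m.
Σt_1 = 29.502 km; Σt_2 = 24.36 km; Σ(ρt)_1 = 82987.964; Σ(ρt)_2 = 69612.2 (in km·kg/m³).
e = (29.502 − 24.36) − (82987.964 − 69612.2) / 3230 = 1 km.

1 km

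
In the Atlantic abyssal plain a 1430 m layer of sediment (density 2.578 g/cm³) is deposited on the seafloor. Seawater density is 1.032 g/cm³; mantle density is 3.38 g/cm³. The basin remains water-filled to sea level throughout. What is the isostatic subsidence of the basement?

942 m

Submarine loading: the sediment displaces seawater, and the subsidence is in turn flooded, so s (ρ_m − ρ_w) = t (ρ_sed − ρ_w).
s = 1430 m × (2.578 − 1.032) / (3.38 − 1.032) = 942 m.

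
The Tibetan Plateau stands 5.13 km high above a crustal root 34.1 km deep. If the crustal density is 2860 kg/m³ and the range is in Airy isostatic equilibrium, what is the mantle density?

Airy balance: ρ_c h = (ρ_m − ρ_c) r → ρ_m = ρ_c (1 + h/r).
ρ_m = 2860 × (1 + 5.13 km/34.1 km) = 3290 kg/m³.

3290 kg/m³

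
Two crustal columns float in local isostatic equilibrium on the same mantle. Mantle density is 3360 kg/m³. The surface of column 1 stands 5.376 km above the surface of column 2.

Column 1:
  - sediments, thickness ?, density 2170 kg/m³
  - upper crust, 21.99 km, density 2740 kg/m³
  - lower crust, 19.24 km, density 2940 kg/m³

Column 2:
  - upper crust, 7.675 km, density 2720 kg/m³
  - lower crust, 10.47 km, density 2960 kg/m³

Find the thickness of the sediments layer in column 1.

Take the compensation level at the base of the deeper column (depth z_c below the surface of column 1) and equate Σ ρ_i t_i down to z_c; mantle fills any gap and the z_c terms cancel.
Column 1: x×2170 + 21.99×2740 + 19.24×2940 + (z_c − 41.23 − x)×3360
Column 2: 5.376×0 + 7.675×2720 + 10.47×2960 + (z_c − 5.376 − 18.145)×3360
The z_c×3360 term appears on both sides and cancels. Collect the known terms of each column as K = Σ(ρt)_known − 3360 × (depth of known layers): K_1 = 116818.2 − 3360×41.23 = −21714.6; K_2 = 51867.2 − 3360×(5.376 + 18.145) = −27163.36.
Balance: K_1 − x×(3360 − 2170) = K_2, so x = (K_1 − K_2)/(3360 − 2170) = 5448.76/1190 = 4.58 km.

4.58 km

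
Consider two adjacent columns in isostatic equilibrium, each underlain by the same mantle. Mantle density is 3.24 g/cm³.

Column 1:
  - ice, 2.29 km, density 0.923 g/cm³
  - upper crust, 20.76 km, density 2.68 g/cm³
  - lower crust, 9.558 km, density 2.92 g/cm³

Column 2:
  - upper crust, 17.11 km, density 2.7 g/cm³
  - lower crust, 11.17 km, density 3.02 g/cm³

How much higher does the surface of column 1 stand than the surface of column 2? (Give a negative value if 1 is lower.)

For any compensation level in the mantle, the mantle terms cancel and isostasy reduces to e = (Σt_1 − Σt_2) − (Σ(ρt)_1 − Σ(ρt)_2) / ρ_m.
Σt_1 = 32.608 km; Σt_2 = 28.28 km; Σ(ρt)_1 = 85.65983; Σ(ρt)_2 = 79.9304 (in km·g/cm³).
e = (32.608 − 28.28) − (85.65983 − 79.9304) / 3.24 = 2.56 km.

2.56 km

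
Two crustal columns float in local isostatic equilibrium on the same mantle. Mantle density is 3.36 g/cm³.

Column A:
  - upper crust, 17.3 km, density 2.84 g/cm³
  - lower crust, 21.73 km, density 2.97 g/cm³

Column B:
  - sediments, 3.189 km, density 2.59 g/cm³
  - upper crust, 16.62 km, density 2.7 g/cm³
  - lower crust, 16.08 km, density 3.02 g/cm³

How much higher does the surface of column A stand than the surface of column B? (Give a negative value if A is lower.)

−0.423 km

For any compensation level in the mantle, the mantle terms cancel and isostasy reduces to e = (Σt_A − Σt_B) − (Σ(ρt)_A − Σ(ρt)_B) / ρ_m.
Σt_A = 39.03 km; Σt_B = 35.889 km; Σ(ρt)_A = 113.6701; Σ(ρt)_B = 101.69511 (in km·g/cm³).
e = (39.03 − 35.889) − (113.6701 − 101.69511) / 3.36 = −0.423 km.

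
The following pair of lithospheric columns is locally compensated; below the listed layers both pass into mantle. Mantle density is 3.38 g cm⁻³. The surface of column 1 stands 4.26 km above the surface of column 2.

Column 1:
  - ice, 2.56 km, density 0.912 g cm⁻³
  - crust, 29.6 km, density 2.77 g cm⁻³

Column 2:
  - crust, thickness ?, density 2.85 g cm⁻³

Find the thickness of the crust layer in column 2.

18.8 km

Take the compensation level at the base of the deeper column (depth z_c below the surface of column 1) and equate Σ ρ_i t_i down to z_c; mantle fills any gap and the z_c terms cancel.
Column 1: 2.56×0.912 + 29.6×2.77 + (z_c − 32.16)×3.38
Column 2: 4.26×0 + x×2.85 + (z_c − 4.26 − 0 − x)×3.38
The z_c×3.38 term appears on both sides and cancels. Collect the known terms of each column as K = Σ(ρt)_known − 3.38 × (depth of known layers): K_1 = 84.32672 − 3.38×32.16 = −24.37408; K_2 = 0 − 3.38×(4.26 + 0) = −14.3988.
Balance: K_1 = K_2 − x×(3.38 − 2.85), so x = (K_2 − K_1)/(3.38 − 2.85) = 9.97528/0.53 = 18.8 km.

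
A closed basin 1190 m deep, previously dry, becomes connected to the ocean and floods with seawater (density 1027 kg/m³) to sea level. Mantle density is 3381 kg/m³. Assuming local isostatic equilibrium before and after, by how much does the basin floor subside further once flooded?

After flooding the water column is d + s deep. Its weight must equal the weight of mantle displaced by the extra subsidence s: (d + s) ρ_w = s ρ_m.
s = d ρ_w / (ρ_m − ρ_w) = 1190 m × 1027/(3381 − 1027) = 519 m.

519 m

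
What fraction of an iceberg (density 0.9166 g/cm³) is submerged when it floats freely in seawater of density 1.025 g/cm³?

0.894

Submerged fraction = ρ_obj/ρ_fluid = 0.9166/1.025 = 0.894.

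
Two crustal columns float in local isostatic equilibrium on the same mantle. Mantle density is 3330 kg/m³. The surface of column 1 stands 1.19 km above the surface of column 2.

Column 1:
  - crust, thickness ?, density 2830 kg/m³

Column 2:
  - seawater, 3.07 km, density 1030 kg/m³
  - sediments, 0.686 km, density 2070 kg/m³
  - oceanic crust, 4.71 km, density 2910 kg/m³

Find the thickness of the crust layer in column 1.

27.7 km

Take the compensation level at the base of the deeper column (depth z_c below the surface of column 1) and equate Σ ρ_i t_i down to z_c; mantle fills any gap and the z_c terms cancel.
Column 1: x×2830 + (z_c − 0 − x)×3330
Column 2: 1.19×0 + 3.07×1030 + 0.686×2070 + 4.71×2910 + (z_c − 1.19 − 8.466)×3330
The z_c×3330 term appears on both sides and cancels. Collect the known terms of each column as K = Σ(ρt)_known − 3330 × (depth of known layers): K_1 = 0 − 3330×0 = 0; K_2 = 18288.22 − 3330×(1.19 + 8.466) = −13866.26.
Balance: K_1 − x×(3330 − 2830) = K_2, so x = (K_1 − K_2)/(3330 − 2830) = 13866.3/500 = 27.7 km.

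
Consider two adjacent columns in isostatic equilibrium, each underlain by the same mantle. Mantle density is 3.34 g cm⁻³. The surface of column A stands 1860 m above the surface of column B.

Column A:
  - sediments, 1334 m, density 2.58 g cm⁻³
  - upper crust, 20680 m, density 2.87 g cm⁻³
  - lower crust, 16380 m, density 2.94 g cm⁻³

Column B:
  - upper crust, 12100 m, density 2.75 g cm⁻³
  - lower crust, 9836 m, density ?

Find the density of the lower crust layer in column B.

Take the compensation level at the base of the deeper column (depth z_c below the surface of column A) and equate Σ ρ_i t_i down to z_c; mantle fills any gap and the z_c terms cancel.
Column A: 1334×2.58 + 20680×2.87 + 16380×2.94 + (z_c − 38394)×3.34
Column B: 1860×0 + 12100×2.75 + 9836×ρ + (z_c − 1860 − 21936)×3.34
The z_c×3.34 term appears on both sides and cancels. Collect the known terms of each column as K = Σ(ρt)_known − 3.34 × (depth of known layers): K_A = 110950.52 − 3.34×38394 = −17285.44; K_B = 33275 − 3.34×(1860 + 21936) = −46203.64.
Balance: K_A = K_B + 9836×ρ, so ρ = (K_A − K_B)/9836 = 28918.2/9836 = 2.94 g cm⁻³.

2.94 g cm⁻³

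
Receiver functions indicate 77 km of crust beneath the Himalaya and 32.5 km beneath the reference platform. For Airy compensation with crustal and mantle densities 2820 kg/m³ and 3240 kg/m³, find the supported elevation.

5.77 km

Excess crust Δ = 77 km − 32.5 km = 44.5 km, split between elevation h and root r with h + r = Δ.
Airy balance ρ_c h = (ρ_m − ρ_c) r gives r = h ρ_c/(ρ_m − ρ_c), so h (1 + ρ_c/(ρ_m − ρ_c)) = Δ, i.e. h = Δ (ρ_m − ρ_c)/ρ_m.
h = 44.5 km × 420/3240 = 5.77 km.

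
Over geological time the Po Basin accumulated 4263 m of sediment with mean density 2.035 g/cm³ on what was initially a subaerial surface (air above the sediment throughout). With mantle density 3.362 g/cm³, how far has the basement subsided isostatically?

2580 m

Subaerial load: s = t ρ_sed / ρ_m = 4263 m × 2.035/3.362 = 2580 m.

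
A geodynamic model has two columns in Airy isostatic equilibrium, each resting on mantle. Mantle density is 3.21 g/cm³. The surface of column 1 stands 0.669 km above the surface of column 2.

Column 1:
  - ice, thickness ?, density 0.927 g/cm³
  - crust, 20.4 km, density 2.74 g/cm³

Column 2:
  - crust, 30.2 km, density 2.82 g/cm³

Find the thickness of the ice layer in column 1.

1.9 km

Take the compensation level at the base of the deeper column (depth z_c below the surface of column 1) and equate Σ ρ_i t_i down to z_c; mantle fills any gap and the z_c terms cancel.
Column 1: x×0.927 + 20.4×2.74 + (z_c − 20.4 − x)×3.21
Column 2: 0.669×0 + 30.2×2.82 + (z_c − 0.669 − 30.2)×3.21
The z_c×3.21 term appears on both sides and cancels. Collect the known terms of each column as K = Σ(ρt)_known − 3.21 × (depth of known layers): K_1 = 55.896 − 3.21×20.4 = −9.588; K_2 = 85.164 − 3.21×(0.669 + 30.2) = −13.92549.
Balance: K_1 − x×(3.21 − 0.927) = K_2, so x = (K_1 − K_2)/(3.21 − 0.927) = 4.33749/2.283 = 1.9 km.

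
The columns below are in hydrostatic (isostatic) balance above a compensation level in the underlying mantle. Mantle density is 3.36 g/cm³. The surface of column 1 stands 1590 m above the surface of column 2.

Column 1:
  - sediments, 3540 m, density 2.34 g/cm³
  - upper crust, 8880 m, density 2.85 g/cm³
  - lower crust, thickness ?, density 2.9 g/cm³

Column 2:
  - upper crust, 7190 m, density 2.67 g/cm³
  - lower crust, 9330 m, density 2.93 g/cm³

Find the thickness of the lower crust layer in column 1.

Take the compensation level at the base of the deeper column (depth z_c below the surface of column 1) and equate Σ ρ_i t_i down to z_c; mantle fills any gap and the z_c terms cancel.
Column 1: 3540×2.34 + 8880×2.85 + x×2.9 + (z_c − 12420 − x)×3.36
Column 2: 1590×0 + 7190×2.67 + 9330×2.93 + (z_c − 1590 − 16520)×3.36
The z_c×3.36 term appears on both sides and cancels. Collect the known terms of each column as K = Σ(ρt)_known − 3.36 × (depth of known layers): K_1 = 33591.6 − 3.36×12420 = −8139.6; K_2 = 46534.2 − 3.36×(1590 + 16520) = −14315.4.
Balance: K_1 − x×(3.36 − 2.9) = K_2, so x = (K_1 − K_2)/(3.36 − 2.9) = 6175.8/0.46 = 13400 m.

13400 m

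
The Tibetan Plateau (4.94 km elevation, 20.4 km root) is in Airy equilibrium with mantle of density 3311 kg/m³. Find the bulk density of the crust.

2670 kg/m³

ρ_c h = (ρ_m − ρ_c) r → ρ_c (h + r) = ρ_m r → ρ_c = ρ_m r / (h + r).
ρ_c = 3311 × 20.4 km / (4.94 km + 20.4 km) = 2670 kg/m³.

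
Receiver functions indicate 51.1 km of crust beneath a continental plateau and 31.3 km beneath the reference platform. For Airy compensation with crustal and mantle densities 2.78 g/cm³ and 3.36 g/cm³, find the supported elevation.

Excess crust Δ = 51.1 km − 31.3 km = 19.8 km, split between elevation h and root r with h + r = Δ.
Airy balance ρ_c h = (ρ_m − ρ_c) r gives r = h ρ_c/(ρ_m − ρ_c), so h (1 + ρ_c/(ρ_m − ρ_c)) = Δ, i.e. h = Δ (ρ_m − ρ_c)/ρ_m.
h = 19.8 km × 0.58/3.36 = 3.42 km.

3.42 km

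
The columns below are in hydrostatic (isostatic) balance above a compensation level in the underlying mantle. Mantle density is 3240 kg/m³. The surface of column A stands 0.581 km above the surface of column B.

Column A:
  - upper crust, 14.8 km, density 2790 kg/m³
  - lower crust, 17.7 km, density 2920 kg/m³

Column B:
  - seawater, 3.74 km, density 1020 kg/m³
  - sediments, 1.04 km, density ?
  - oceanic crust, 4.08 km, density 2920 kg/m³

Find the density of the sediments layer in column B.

2440 kg/m³

Take the compensation level at the base of the deeper column (depth z_c below the surface of column A) and equate Σ ρ_i t_i down to z_c; mantle fills any gap and the z_c terms cancel.
Column A: 14.8×2790 + 17.7×2920 + (z_c − 32.5)×3240
Column B: 0.581×0 + 3.74×1020 + 1.04×ρ + 4.08×2920 + (z_c − 0.581 − 8.86)×3240
The z_c×3240 term appears on both sides and cancels. Collect the known terms of each column as K = Σ(ρt)_known − 3240 × (depth of known layers): K_A = 92976 − 3240×32.5 = −12324; K_B = 15728.4 − 3240×(0.581 + 8.86) = −14860.44.
Balance: K_A = K_B + 1.04×ρ, so ρ = (K_A − K_B)/1.04 = 2536.44/1.04 = 2440 kg/m³.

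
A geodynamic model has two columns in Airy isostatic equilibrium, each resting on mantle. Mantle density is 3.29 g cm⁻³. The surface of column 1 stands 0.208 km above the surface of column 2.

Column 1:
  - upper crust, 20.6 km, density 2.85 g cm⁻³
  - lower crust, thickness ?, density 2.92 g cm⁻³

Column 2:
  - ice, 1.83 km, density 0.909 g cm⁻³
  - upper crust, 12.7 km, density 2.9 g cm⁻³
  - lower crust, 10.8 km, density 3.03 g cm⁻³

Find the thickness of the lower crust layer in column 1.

10.1 km

Take the compensation level at the base of the deeper column (depth z_c below the surface of column 1) and equate Σ ρ_i t_i down to z_c; mantle fills any gap and the z_c terms cancel.
Column 1: 20.6×2.85 + x×2.92 + (z_c − 20.6 − x)×3.29
Column 2: 0.208×0 + 1.83×0.909 + 12.7×2.9 + 10.8×3.03 + (z_c − 0.208 − 25.33)×3.29
The z_c×3.29 term appears on both sides and cancels. Collect the known terms of each column as K = Σ(ρt)_known − 3.29 × (depth of known layers): K_1 = 58.71 − 3.29×20.6 = −9.064; K_2 = 71.21747 − 3.29×(0.208 + 25.33) = −12.80255.
Balance: K_1 − x×(3.29 − 2.92) = K_2, so x = (K_1 − K_2)/(3.29 − 2.92) = 3.73855/0.37 = 10.1 km.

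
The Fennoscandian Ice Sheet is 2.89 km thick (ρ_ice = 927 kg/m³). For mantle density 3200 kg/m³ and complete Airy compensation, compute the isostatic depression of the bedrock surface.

0.837 km

By Archimedes' principle applied to the lithosphere: the ice load ρ_ice t is balanced by mantle displaced below, ρ_m s.
s = t ρ_ice / ρ_m = 2.89 km × 927/3200 = 0.837 km.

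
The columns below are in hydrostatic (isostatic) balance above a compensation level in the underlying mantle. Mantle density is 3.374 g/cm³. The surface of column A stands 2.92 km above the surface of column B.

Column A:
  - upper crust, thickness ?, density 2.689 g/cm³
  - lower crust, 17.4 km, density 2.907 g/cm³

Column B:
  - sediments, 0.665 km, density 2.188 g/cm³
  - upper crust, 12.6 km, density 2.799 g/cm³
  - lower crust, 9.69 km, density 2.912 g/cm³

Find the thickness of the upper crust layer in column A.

20.8 km

Take the compensation level at the base of the deeper column (depth z_c below the surface of column A) and equate Σ ρ_i t_i down to z_c; mantle fills any gap and the z_c terms cancel.
Column A: x×2.689 + 17.4×2.907 + (z_c − 17.4 − x)×3.374
Column B: 2.92×0 + 0.665×2.188 + 12.6×2.799 + 9.69×2.912 + (z_c − 2.92 − 22.955)×3.374
The z_c×3.374 term appears on both sides and cancels. Collect the known terms of each column as K = Σ(ρt)_known − 3.374 × (depth of known layers): K_A = 50.5818 − 3.374×17.4 = −8.1258; K_B = 64.9397 − 3.374×(2.92 + 22.955) = −22.36255.
Balance: K_A − x×(3.374 − 2.689) = K_B, so x = (K_A − K_B)/(3.374 − 2.689) = 14.2367/0.685 = 20.8 km.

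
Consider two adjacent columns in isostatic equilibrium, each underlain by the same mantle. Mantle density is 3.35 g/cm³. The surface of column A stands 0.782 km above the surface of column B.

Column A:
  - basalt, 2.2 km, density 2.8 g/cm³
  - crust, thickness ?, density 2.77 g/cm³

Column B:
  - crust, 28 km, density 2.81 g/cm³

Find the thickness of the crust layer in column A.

28.5 km

Take the compensation level at the base of the deeper column (depth z_c below the surface of column A) and equate Σ ρ_i t_i down to z_c; mantle fills any gap and the z_c terms cancel.
Column A: 2.2×2.8 + x×2.77 + (z_c − 2.2 − x)×3.35
Column B: 0.782×0 + 28×2.81 + (z_c − 0.782 − 28)×3.35
The z_c×3.35 term appears on both sides and cancels. Collect the known terms of each column as K = Σ(ρt)_known − 3.35 × (depth of known layers): K_A = 6.16 − 3.35×2.2 = −1.21; K_B = 78.68 − 3.35×(0.782 + 28) = −17.7397.
Balance: K_A − x×(3.35 − 2.77) = K_B, so x = (K_A − K_B)/(3.35 − 2.77) = 16.5297/0.58 = 28.5 km.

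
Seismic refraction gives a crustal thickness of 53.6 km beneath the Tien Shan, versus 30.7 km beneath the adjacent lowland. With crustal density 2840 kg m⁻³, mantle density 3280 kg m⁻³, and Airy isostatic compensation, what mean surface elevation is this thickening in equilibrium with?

3.07 km

Excess crust Δ = 53.6 km − 30.7 km = 22.9 km, split between elevation h and root r with h + r = Δ.
Airy balance ρ_c h = (ρ_m − ρ_c) r gives r = h ρ_c/(ρ_m − ρ_c), so h (1 + ρ_c/(ρ_m − ρ_c)) = Δ, i.e. h = Δ (ρ_m − ρ_c)/ρ_m.
h = 22.9 km × 440/3280 = 3.07 km.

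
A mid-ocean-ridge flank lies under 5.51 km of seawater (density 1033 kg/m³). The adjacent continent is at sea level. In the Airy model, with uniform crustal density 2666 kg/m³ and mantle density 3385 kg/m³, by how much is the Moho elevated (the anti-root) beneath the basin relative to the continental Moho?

12.5 km

Equating mass per unit area of the two columns: replacing crust with seawater at the top is compensated by replacing crust with mantle at the base: d (ρ_c − ρ_w) = a (ρ_m − ρ_c).
a = d (ρ_c − ρ_w)/(ρ_m − ρ_c) = 5.51 km × 1633/719 = 12.5 km.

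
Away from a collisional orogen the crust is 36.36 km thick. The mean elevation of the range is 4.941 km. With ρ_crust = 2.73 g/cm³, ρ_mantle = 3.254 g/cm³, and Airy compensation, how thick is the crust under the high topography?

Root depth r = h ρ_c / (ρ_m − ρ_c) = 4.941 km × 2.73 / 0.524 = 25.74 km.
Total thickness = T + h + r = 36.36 km + 4.941 km + 25.74 km = 67 km.

67 km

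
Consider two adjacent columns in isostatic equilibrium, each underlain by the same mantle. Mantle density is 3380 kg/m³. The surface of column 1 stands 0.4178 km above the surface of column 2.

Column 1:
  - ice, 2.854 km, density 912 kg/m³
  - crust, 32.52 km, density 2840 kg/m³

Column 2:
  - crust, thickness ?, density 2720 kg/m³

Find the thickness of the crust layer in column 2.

Take the compensation level at the base of the deeper column (depth z_c below the surface of column 1) and equate Σ ρ_i t_i down to z_c; mantle fills any gap and the z_c terms cancel.
Column 1: 2.854×912 + 32.52×2840 + (z_c − 35.374)×3380
Column 2: 0.4178×0 + x×2720 + (z_c − 0.4178 − 0 − x)×3380
The z_c×3380 term appears on both sides and cancels. Collect the known terms of each column as K = Σ(ρt)_known − 3380 × (depth of known layers): K_1 = 94959.648 − 3380×35.374 = −24604.472; K_2 = 0 − 3380×(0.4178 + 0) = −1412.164.
Balance: K_1 = K_2 − x×(3380 − 2720), so x = (K_2 − K_1)/(3380 − 2720) = 23192.3/660 = 35.1 km.

35.1 km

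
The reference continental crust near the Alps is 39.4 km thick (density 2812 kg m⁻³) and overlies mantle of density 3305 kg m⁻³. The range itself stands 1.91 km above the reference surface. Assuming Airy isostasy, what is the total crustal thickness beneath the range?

52.2 km

Root depth r = h ρ_c / (ρ_m − ρ_c) = 1.91 km × 2812 / 493 = 10.89 km.
Total thickness = T + h + r = 39.4 km + 1.91 km + 10.89 km = 52.2 km.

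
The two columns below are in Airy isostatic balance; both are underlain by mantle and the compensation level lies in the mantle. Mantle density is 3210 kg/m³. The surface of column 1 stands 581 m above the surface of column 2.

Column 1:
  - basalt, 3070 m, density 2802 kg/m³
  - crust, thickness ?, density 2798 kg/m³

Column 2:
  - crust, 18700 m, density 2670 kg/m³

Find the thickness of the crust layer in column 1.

Take the compensation level at the base of the deeper column (depth z_c below the surface of column 1) and equate Σ ρ_i t_i down to z_c; mantle fills any gap and the z_c terms cancel.
Column 1: 3070×2802 + x×2798 + (z_c − 3070 − x)×3210
Column 2: 581×0 + 18700×2670 + (z_c − 581 − 18700)×3210
The z_c×3210 term appears on both sides and cancels. Collect the known terms of each column as K = Σ(ρt)_known − 3210 × (depth of known layers): K_1 = 8602140 − 3210×3070 = −1252560; K_2 = 49929000 − 3210×(581 + 18700) = −11963010.
Balance: K_1 − x×(3210 − 2798) = K_2, so x = (K_1 − K_2)/(3210 − 2798) = 10710400/412 = 26000 m.

26000 m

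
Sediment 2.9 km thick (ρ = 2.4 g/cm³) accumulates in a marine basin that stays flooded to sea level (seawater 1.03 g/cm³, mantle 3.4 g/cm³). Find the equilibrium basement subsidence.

1.68 km

Submarine loading: the sediment displaces seawater, and the subsidence is in turn flooded, so s (ρ_m − ρ_w) = t (ρ_sed − ρ_w).
s = 2.9 km × (2.4 − 1.03) / (3.4 − 1.03) = 1.68 km.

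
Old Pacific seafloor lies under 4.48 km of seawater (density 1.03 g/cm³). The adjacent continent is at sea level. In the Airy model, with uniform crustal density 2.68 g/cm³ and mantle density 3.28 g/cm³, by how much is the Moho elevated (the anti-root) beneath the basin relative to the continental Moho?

12.3 km

By Archimedes' principle applied to the lithosphere: replacing crust with seawater at the top is compensated by replacing crust with mantle at the base: d (ρ_c − ρ_w) = a (ρ_m − ρ_c).
a = d (ρ_c − ρ_w)/(ρ_m − ρ_c) = 4.48 km × 1.65/0.6 = 12.3 km.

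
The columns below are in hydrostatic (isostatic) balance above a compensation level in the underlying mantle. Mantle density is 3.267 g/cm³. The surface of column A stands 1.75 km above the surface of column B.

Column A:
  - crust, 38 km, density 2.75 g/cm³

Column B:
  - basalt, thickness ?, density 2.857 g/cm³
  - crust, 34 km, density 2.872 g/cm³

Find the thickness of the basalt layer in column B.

1.22 km

Take the compensation level at the base of the deeper column (depth z_c below the surface of column A) and equate Σ ρ_i t_i down to z_c; mantle fills any gap and the z_c terms cancel.
Column A: 38×2.75 + (z_c − 38)×3.267
Column B: 1.75×0 + x×2.857 + 34×2.872 + (z_c − 1.75 − 34 − x)×3.267
The z_c×3.267 term appears on both sides and cancels. Collect the known terms of each column as K = Σ(ρt)_known − 3.267 × (depth of known layers): K_A = 104.5 − 3.267×38 = −19.646; K_B = 97.648 − 3.267×(1.75 + 34) = −19.14725.
Balance: K_A = K_B − x×(3.267 − 2.857), so x = (K_B − K_A)/(3.267 − 2.857) = 0.49875/0.41 = 1.22 km.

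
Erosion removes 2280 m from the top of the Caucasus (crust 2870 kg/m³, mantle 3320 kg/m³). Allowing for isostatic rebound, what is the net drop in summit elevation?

309 m

Rebound u = e ρ_c/ρ_m = 2280 m × 2870/3320 = 1971 m.
Net surface drop = e − u = 2280 m − 1971 m = e (ρ_m − ρ_c)/ρ_m = 309 m.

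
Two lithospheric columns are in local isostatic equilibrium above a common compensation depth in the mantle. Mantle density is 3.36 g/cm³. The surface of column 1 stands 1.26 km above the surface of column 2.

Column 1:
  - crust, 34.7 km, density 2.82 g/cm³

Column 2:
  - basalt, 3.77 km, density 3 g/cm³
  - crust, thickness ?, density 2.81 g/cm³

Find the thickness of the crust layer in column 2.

23.9 km

Take the compensation level at the base of the deeper column (depth z_c below the surface of column 1) and equate Σ ρ_i t_i down to z_c; mantle fills any gap and the z_c terms cancel.
Column 1: 34.7×2.82 + (z_c − 34.7)×3.36
Column 2: 1.26×0 + 3.77×3 + x×2.81 + (z_c − 1.26 − 3.77 − x)×3.36
The z_c×3.36 term appears on both sides and cancels. Collect the known terms of each column as K = Σ(ρt)_known − 3.36 × (depth of known layers): K_1 = 97.854 − 3.36×34.7 = −18.738; K_2 = 11.31 − 3.36×(1.26 + 3.77) = −5.5908.
Balance: K_1 = K_2 − x×(3.36 − 2.81), so x = (K_2 − K_1)/(3.36 − 2.81) = 13.1472/0.55 = 23.9 km.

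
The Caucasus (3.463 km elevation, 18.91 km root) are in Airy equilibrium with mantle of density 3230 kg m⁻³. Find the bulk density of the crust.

ρ_c h = (ρ_m − ρ_c) r → ρ_c (h + r) = ρ_m r → ρ_c = ρ_m r / (h + r).
ρ_c = 3230 × 18.91 km / (3.463 km + 18.91 km) = 2730 kg m⁻³.

2730 kg m⁻³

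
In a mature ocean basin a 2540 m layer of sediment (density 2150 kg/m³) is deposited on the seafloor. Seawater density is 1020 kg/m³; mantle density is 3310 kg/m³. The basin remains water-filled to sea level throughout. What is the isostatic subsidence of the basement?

Submarine loading: the sediment displaces seawater, and the subsidence is in turn flooded, so s (ρ_m − ρ_w) = t (ρ_sed − ρ_w).
s = 2540 m × (2150 − 1020) / (3310 − 1020) = 1250 m.

1250 m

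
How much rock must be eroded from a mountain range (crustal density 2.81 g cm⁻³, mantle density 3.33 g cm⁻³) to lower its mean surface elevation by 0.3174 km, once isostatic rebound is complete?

2.03 km

Net drop Δ = e − u = e − e ρ_c/ρ_m = e (ρ_m − ρ_c)/ρ_m.
e = Δ ρ_m/(ρ_m − ρ_c) = 0.3174 km × 3.33/0.52 = 2.03 km.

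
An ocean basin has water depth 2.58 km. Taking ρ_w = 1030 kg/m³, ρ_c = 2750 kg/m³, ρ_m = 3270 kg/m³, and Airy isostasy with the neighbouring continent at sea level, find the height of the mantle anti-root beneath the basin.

8.53 km

By Archimedes' principle applied to the lithosphere: replacing crust with seawater at the top is compensated by replacing crust with mantle at the base: d (ρ_c − ρ_w) = a (ρ_m − ρ_c).
a = d (ρ_c − ρ_w)/(ρ_m − ρ_c) = 2.58 km × 1720/520 = 8.53 km.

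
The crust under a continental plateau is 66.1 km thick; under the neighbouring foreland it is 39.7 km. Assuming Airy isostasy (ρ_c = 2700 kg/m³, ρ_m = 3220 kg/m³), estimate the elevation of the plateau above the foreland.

Excess crust Δ = 66.1 km − 39.7 km = 26.4 km, split between elevation h and root r with h + r = Δ.
Airy balance ρ_c h = (ρ_m − ρ_c) r gives r = h ρ_c/(ρ_m − ρ_c), so h (1 + ρ_c/(ρ_m − ρ_c)) = Δ, i.e. h = Δ (ρ_m − ρ_c)/ρ_m.
h = 26.4 km × 520/3220 = 4.26 km.

4.26 km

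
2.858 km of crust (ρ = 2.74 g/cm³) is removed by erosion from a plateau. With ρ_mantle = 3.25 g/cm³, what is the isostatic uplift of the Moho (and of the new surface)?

Unloading: uplift u = e ρ_c/ρ_m = 2.858 km × 2.74/3.25 = 2.41 km.

2.41 km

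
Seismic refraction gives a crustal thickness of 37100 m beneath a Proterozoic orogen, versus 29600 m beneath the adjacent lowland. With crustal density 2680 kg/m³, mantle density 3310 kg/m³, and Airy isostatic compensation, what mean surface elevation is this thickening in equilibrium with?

Excess crust Δ = 37100 m − 29600 m = 7500 m, split between elevation h and root r with h + r = Δ.
Airy balance ρ_c h = (ρ_m − ρ_c) r gives r = h ρ_c/(ρ_m − ρ_c), so h (1 + ρ_c/(ρ_m − ρ_c)) = Δ, i.e. h = Δ (ρ_m − ρ_c)/ρ_m.
h = 7500 m × 630/3310 = 1430 m.

1430 m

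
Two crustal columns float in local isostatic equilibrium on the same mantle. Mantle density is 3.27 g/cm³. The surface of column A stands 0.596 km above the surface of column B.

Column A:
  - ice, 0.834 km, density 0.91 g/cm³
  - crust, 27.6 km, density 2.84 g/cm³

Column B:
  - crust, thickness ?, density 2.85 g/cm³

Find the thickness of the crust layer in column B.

Take the compensation level at the base of the deeper column (depth z_c below the surface of column A) and equate Σ ρ_i t_i down to z_c; mantle fills any gap and the z_c terms cancel.
Column A: 0.834×0.91 + 27.6×2.84 + (z_c − 28.434)×3.27
Column B: 0.596×0 + x×2.85 + (z_c − 0.596 − 0 − x)×3.27
The z_c×3.27 term appears on both sides and cancels. Collect the known terms of each column as K = Σ(ρt)_known − 3.27 × (depth of known layers): K_A = 79.14294 − 3.27×28.434 = −13.83624; K_B = 0 − 3.27×(0.596 + 0) = −1.94892.
Balance: K_A = K_B − x×(3.27 − 2.85), so x = (K_B − K_A)/(3.27 − 2.85) = 11.8873/0.42 = 28.3 km.

28.3 km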